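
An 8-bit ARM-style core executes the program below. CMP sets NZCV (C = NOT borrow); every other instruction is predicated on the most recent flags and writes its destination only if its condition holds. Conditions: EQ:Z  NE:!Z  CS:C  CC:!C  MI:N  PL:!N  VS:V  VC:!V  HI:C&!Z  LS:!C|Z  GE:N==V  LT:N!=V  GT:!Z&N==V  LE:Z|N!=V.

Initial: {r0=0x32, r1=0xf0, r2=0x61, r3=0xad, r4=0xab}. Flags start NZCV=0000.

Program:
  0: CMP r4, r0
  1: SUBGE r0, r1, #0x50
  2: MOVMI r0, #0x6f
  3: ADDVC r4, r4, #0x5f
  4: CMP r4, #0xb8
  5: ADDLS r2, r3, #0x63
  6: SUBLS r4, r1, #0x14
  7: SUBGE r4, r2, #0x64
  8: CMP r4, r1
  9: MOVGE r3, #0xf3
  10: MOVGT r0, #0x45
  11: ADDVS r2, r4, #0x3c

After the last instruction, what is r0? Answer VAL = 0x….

0: ✓ CMP  NZCV=0011
1: · SUBGE
2: · MOVMI
3: · ADDVC
4: ✓ CMP  NZCV=1000
5: ✓ ADDLS  r2←0x10
6: ✓ SUBLS  r4←0xdc
7: · SUBGE
8: ✓ CMP  NZCV=1000
9: · MOVGE
10: · MOVGT
11: · ADDVS

VAL = 0x32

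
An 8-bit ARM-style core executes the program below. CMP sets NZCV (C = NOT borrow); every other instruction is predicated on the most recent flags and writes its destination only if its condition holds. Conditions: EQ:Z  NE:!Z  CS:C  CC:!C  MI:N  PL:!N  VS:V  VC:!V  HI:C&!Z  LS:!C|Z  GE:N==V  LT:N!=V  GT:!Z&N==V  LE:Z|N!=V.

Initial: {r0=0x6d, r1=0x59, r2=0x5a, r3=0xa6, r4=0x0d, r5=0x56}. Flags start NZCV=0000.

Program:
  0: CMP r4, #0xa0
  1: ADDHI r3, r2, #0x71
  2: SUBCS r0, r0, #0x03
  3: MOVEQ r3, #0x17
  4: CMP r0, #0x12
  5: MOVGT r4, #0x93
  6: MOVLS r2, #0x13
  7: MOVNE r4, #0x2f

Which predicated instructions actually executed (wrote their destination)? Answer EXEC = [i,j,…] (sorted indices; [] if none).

0: ✓ CMP  NZCV=0000
1: · ADDHI
2: · SUBCS
3: · MOVEQ
4: ✓ CMP  NZCV=0010
5: ✓ MOVGT  r4←0x93
6: · MOVLS
7: ✓ MOVNE  r4←0x2f

EXEC = [5,7]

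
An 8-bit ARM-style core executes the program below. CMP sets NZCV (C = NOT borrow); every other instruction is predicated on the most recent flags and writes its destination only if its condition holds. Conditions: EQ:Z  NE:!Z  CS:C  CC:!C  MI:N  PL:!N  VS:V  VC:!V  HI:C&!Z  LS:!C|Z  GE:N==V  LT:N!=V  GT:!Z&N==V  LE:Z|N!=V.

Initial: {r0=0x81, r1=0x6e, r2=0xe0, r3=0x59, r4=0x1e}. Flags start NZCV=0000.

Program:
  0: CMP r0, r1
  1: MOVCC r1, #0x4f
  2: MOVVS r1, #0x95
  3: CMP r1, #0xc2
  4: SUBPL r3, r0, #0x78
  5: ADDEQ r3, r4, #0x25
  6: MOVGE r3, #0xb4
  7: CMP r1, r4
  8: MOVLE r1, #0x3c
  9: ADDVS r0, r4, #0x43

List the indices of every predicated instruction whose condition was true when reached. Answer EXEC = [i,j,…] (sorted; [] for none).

EXEC = [2,8,9]

[0] flags=0011 → (cmp)
[1] flags=0011 CC?F → skip
[2] flags=0011 VS?T → r1=0x95
[3] flags=1000 → (cmp)
[4] flags=1000 PL?F → skip
[5] flags=1000 EQ?F → skip
[6] flags=1000 GE?F → skip
[7] flags=0011 → (cmp)
[8] flags=0011 LE?T → r1=0x3c
[9] flags=0011 VS?T → r0=0x61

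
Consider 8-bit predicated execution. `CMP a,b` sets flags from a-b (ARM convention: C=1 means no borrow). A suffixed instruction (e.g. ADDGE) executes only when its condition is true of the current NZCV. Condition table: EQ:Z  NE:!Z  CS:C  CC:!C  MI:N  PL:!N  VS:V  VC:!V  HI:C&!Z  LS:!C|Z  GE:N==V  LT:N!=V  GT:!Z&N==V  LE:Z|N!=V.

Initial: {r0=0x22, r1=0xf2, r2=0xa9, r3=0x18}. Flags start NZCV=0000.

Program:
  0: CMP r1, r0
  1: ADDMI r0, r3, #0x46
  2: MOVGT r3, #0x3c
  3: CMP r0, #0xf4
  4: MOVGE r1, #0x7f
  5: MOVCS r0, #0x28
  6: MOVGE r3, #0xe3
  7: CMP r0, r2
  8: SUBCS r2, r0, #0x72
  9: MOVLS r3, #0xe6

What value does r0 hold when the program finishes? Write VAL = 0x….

VAL = 0x5e

0: ✓ CMP  NZCV=1010
1: ✓ ADDMI  r0←0x5e
2: · MOVGT
3: ✓ CMP  NZCV=0000
4: ✓ MOVGE  r1←0x7f
5: · MOVCS
6: ✓ MOVGE  r3←0xe3
7: ✓ CMP  NZCV=1001
8: · SUBCS
9: ✓ MOVLS  r3←0xe6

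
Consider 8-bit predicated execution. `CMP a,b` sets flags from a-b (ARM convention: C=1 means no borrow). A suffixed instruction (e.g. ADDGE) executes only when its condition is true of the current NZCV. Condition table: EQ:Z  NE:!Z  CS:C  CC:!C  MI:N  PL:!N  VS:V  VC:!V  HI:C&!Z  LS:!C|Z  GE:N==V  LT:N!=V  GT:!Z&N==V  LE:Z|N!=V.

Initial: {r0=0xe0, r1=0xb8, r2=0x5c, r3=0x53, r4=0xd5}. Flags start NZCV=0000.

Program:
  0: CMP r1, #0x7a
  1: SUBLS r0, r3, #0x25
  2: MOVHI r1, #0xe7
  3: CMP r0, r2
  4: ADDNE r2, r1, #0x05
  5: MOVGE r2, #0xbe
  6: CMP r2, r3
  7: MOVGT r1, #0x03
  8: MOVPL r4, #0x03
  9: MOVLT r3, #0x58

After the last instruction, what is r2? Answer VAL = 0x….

[0] flags=0011 → (cmp)
[1] flags=0011 LS?F → skip
[2] flags=0011 HI?T → r1=0xe7
[3] flags=1010 → (cmp)
[4] flags=1010 NE?T → r2=0xec
[5] flags=1010 GE?F → skip
[6] flags=1010 → (cmp)
[7] flags=1010 GT?F → skip
[8] flags=1010 PL?F → skip
[9] flags=1010 LT?T → r3=0x58

VAL = 0xec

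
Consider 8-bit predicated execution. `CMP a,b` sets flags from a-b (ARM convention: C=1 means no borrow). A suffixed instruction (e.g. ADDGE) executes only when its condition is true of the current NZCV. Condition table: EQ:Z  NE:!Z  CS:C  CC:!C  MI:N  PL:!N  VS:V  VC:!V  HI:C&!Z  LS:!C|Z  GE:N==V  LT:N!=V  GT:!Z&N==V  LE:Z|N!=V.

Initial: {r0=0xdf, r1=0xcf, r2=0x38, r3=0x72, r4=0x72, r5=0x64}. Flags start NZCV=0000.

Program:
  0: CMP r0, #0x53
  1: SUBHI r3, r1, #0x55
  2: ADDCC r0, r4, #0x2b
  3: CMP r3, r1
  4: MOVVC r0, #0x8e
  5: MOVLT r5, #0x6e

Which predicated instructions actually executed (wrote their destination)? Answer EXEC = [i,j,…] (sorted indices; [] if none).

EXEC = [1]

0: ✓ CMP  NZCV=1010
1: ✓ SUBHI  r3←0x7a
2: · ADDCC
3: ✓ CMP  NZCV=1001
4: · MOVVC
5: · MOVLT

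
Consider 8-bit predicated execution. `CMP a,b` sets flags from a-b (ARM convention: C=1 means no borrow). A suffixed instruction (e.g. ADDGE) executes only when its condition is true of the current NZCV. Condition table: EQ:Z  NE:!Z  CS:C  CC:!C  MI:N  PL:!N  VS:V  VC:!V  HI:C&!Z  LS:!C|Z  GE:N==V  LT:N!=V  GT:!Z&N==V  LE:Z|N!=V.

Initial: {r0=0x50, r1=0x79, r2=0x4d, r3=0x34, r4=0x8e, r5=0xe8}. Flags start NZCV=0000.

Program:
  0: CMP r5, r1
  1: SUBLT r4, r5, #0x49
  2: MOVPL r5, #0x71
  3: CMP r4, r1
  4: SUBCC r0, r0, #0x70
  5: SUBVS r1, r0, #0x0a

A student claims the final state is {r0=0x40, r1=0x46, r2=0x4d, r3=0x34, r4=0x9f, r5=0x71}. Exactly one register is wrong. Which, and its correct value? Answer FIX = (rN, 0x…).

0: ✓ CMP  NZCV=0011
1: ✓ SUBLT  r4←0x9f
2: ✓ MOVPL  r5←0x71
3: ✓ CMP  NZCV=0011
4: · SUBCC
5: ✓ SUBVS  r1←0x46

FIX = (r0, 0x50)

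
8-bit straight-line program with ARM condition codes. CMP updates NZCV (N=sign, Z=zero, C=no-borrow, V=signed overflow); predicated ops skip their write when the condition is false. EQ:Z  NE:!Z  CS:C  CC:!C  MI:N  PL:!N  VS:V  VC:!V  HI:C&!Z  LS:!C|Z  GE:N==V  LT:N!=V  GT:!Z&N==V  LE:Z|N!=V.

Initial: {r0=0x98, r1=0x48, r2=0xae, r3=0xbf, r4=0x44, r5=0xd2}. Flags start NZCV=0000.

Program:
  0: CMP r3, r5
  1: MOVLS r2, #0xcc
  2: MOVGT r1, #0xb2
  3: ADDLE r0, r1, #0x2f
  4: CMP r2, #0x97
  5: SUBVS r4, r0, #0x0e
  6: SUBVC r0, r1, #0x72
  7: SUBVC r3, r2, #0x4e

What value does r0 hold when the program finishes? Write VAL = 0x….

VAL = 0xd6

0: ✓ CMP  NZCV=1000
1: ✓ MOVLS  r2←0xcc
2: · MOVGT
3: ✓ ADDLE  r0←0x77
4: ✓ CMP  NZCV=0010
5: · SUBVS
6: ✓ SUBVC  r0←0xd6
7: ✓ SUBVC  r3←0x7e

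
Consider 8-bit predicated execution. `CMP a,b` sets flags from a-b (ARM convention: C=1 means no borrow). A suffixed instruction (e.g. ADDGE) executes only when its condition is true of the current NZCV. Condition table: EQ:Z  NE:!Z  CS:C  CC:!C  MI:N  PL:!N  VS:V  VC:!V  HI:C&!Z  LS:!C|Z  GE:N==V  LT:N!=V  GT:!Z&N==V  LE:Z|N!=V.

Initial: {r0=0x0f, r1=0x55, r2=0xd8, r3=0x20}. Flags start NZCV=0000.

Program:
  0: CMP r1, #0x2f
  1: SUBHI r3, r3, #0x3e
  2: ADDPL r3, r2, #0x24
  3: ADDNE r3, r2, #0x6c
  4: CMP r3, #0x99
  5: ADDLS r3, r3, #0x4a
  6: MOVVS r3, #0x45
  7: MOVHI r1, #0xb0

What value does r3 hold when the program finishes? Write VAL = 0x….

0: ✓ CMP  NZCV=0010
1: ✓ SUBHI  r3←0xe2
2: ✓ ADDPL  r3←0xfc
3: ✓ ADDNE  r3←0x44
4: ✓ CMP  NZCV=1001
5: ✓ ADDLS  r3←0x8e
6: ✓ MOVVS  r3←0x45
7: · MOVHI

VAL = 0x45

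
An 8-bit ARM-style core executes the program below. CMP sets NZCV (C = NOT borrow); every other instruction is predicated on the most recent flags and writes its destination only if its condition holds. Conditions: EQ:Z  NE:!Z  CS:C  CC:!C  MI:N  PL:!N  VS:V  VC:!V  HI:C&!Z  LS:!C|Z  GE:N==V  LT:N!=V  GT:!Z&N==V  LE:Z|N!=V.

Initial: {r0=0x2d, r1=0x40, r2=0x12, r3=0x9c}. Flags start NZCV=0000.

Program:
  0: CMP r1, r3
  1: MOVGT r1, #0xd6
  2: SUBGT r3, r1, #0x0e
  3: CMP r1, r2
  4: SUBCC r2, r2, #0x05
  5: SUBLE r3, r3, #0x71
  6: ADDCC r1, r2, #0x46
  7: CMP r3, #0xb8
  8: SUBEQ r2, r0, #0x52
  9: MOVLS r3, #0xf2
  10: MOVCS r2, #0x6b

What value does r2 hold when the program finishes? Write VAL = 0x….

VAL = 0x12

0: ✓ CMP  NZCV=1001
1: ✓ MOVGT  r1←0xd6
2: ✓ SUBGT  r3←0xc8
3: ✓ CMP  NZCV=1010
4: · SUBCC
5: ✓ SUBLE  r3←0x57
6: · ADDCC
7: ✓ CMP  NZCV=1001
8: · SUBEQ
9: ✓ MOVLS  r3←0xf2
10: · MOVCS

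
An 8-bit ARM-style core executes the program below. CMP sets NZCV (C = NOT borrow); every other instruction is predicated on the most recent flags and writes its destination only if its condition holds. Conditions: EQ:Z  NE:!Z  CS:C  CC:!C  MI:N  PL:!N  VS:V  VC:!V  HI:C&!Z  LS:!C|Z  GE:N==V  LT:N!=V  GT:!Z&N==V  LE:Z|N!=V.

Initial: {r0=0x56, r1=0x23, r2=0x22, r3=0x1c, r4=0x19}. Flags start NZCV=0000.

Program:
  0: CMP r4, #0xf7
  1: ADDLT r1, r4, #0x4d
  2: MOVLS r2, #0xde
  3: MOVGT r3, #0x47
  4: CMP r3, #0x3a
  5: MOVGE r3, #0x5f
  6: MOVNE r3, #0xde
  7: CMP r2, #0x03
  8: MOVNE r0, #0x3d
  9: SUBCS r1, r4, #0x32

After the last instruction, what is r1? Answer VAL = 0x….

[0] flags=0000 → (cmp)
[1] flags=0000 LT?F → skip
[2] flags=0000 LS?T → r2=0xde
[3] flags=0000 GT?T → r3=0x47
[4] flags=0010 → (cmp)
[5] flags=0010 GE?T → r3=0x5f
[6] flags=0010 NE?T → r3=0xde
[7] flags=1010 → (cmp)
[8] flags=1010 NE?T → r0=0x3d
[9] flags=1010 CS?T → r1=0xe7

VAL = 0xe7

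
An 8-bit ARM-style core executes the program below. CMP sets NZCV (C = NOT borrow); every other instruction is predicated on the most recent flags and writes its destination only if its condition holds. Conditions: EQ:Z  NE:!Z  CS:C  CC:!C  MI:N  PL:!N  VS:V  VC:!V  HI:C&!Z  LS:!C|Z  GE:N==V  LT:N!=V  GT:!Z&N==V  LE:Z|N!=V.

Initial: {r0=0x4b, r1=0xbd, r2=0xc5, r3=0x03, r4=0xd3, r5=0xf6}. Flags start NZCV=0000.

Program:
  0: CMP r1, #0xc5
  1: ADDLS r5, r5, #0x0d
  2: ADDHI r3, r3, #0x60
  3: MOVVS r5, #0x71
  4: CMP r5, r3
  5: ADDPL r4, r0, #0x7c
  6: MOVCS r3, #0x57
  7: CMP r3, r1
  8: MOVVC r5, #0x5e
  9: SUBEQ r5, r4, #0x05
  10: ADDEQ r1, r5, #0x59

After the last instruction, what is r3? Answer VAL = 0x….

[0] flags=1000 → (cmp)
[1] flags=1000 LS?T → r5=0x03
[2] flags=1000 HI?F → skip
[3] flags=1000 VS?F → skip
[4] flags=0110 → (cmp)
[5] flags=0110 PL?T → r4=0xc7
[6] flags=0110 CS?T → r3=0x57
[7] flags=1001 → (cmp)
[8] flags=1001 VC?F → skip
[9] flags=1001 EQ?F → skip
[10] flags=1001 EQ?F → skip

VAL = 0x57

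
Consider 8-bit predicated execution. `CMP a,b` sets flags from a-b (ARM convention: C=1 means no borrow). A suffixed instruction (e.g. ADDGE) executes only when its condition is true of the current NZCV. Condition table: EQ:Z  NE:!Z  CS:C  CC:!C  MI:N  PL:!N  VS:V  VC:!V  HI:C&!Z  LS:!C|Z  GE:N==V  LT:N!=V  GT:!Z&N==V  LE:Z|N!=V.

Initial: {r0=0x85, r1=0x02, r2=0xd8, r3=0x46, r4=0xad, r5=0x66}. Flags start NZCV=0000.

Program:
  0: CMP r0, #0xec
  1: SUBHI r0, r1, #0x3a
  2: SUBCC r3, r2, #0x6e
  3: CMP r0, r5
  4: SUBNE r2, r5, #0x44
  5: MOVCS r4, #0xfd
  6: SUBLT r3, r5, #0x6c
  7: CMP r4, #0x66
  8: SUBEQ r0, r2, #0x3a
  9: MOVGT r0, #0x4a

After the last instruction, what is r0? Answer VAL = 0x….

0: ✓ CMP  NZCV=1000
1: · SUBHI
2: ✓ SUBCC  r3←0x6a
3: ✓ CMP  NZCV=0011
4: ✓ SUBNE  r2←0x22
5: ✓ MOVCS  r4←0xfd
6: ✓ SUBLT  r3←0xfa
7: ✓ CMP  NZCV=1010
8: · SUBEQ
9: · MOVGT

VAL = 0x85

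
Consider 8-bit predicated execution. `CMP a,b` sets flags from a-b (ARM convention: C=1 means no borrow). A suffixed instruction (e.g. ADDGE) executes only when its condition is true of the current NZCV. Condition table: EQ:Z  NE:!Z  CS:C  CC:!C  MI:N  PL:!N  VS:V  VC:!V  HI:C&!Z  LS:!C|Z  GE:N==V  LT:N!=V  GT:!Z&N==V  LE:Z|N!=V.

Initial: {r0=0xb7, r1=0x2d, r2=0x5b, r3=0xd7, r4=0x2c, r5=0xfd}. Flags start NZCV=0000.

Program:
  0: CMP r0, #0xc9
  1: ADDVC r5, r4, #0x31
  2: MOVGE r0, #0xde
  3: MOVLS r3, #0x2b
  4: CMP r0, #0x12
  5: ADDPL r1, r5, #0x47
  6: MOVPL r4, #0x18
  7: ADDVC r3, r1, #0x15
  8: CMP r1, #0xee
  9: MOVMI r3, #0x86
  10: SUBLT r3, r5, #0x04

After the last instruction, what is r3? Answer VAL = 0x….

[0] flags=1000 → (cmp)
[1] flags=1000 VC?T → r5=0x5d
[2] flags=1000 GE?F → skip
[3] flags=1000 LS?T → r3=0x2b
[4] flags=1010 → (cmp)
[5] flags=1010 PL?F → skip
[6] flags=1010 PL?F → skip
[7] flags=1010 VC?T → r3=0x42
[8] flags=0000 → (cmp)
[9] flags=0000 MI?F → skip
[10] flags=0000 LT?F → skip

VAL = 0x42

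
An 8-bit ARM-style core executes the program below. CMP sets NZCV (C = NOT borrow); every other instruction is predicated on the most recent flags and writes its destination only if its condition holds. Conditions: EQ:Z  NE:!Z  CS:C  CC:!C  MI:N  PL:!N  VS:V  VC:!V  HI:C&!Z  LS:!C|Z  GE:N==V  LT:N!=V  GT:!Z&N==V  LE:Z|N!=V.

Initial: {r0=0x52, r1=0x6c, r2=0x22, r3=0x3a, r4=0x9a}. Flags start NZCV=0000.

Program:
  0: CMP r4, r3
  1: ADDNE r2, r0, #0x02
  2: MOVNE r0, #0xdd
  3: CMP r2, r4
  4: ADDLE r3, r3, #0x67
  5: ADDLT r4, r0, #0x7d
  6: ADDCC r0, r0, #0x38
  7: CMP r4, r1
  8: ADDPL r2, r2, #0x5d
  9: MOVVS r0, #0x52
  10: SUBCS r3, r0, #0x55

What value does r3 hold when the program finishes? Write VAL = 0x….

VAL = 0xfd

0: ✓ CMP  NZCV=0011
1: ✓ ADDNE  r2←0x54
2: ✓ MOVNE  r0←0xdd
3: ✓ CMP  NZCV=1001
4: · ADDLE
5: · ADDLT
6: ✓ ADDCC  r0←0x15
7: ✓ CMP  NZCV=0011
8: ✓ ADDPL  r2←0xb1
9: ✓ MOVVS  r0←0x52
10: ✓ SUBCS  r3←0xfd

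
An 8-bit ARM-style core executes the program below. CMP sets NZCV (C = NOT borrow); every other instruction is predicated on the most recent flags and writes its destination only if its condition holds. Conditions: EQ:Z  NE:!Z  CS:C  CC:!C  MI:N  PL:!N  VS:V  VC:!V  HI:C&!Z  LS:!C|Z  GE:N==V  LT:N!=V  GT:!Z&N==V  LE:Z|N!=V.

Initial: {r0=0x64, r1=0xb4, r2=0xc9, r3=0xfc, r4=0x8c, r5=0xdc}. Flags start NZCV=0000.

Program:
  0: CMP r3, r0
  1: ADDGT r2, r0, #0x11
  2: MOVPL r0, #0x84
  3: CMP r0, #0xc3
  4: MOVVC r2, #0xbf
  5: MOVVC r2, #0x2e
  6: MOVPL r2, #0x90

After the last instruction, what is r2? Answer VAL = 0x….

VAL = 0xc9

[0] flags=1010 → (cmp)
[1] flags=1010 GT?F → skip
[2] flags=1010 PL?F → skip
[3] flags=1001 → (cmp)
[4] flags=1001 VC?F → skip
[5] flags=1001 VC?F → skip
[6] flags=1001 PL?F → skip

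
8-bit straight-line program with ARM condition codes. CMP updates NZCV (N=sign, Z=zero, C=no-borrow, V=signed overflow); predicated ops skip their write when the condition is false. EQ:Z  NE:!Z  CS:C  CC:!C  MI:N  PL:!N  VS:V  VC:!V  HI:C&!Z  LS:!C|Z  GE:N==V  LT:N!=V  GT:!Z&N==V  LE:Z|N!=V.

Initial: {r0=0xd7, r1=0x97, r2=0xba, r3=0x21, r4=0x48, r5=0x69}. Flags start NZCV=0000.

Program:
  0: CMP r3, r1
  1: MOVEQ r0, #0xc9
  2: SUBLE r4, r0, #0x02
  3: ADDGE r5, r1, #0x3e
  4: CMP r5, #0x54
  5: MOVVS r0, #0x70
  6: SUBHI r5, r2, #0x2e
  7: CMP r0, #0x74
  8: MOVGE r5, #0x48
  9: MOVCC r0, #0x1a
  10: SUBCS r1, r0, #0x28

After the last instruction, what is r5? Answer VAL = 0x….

0: ✓ CMP  NZCV=1001
1: · MOVEQ
2: · SUBLE
3: ✓ ADDGE  r5←0xd5
4: ✓ CMP  NZCV=1010
5: · MOVVS
6: ✓ SUBHI  r5←0x8c
7: ✓ CMP  NZCV=0011
8: · MOVGE
9: · MOVCC
10: ✓ SUBCS  r1←0xaf

VAL = 0x8c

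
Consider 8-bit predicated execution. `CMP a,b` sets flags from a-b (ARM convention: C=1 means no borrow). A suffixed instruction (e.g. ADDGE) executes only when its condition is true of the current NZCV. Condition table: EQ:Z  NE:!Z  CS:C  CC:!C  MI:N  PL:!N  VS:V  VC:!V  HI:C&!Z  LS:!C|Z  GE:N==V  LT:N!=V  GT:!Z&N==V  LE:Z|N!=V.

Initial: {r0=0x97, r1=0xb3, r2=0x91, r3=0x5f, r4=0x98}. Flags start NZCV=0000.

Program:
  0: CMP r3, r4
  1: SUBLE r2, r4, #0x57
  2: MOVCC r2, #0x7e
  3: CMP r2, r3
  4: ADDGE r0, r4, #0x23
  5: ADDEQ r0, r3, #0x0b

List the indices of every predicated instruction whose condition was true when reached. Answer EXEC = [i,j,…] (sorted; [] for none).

[0] flags=1001 → (cmp)
[1] flags=1001 LE?F → skip
[2] flags=1001 CC?T → r2=0x7e
[3] flags=0010 → (cmp)
[4] flags=0010 GE?T → r0=0xbb
[5] flags=0010 EQ?F → skip

EXEC = [2,4]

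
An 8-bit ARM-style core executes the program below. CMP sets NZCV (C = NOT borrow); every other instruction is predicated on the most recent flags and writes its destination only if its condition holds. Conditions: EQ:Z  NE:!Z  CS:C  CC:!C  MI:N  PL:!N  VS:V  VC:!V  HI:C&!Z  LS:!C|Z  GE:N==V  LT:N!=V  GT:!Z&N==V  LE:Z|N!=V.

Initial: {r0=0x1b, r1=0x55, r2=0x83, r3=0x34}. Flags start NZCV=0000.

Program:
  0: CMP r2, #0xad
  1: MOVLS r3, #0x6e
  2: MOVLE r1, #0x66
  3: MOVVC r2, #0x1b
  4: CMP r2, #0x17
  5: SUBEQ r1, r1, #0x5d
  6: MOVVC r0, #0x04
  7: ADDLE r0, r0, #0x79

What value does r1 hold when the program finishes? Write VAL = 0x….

VAL = 0x66

[0] flags=1000 → (cmp)
[1] flags=1000 LS?T → r3=0x6e
[2] flags=1000 LE?T → r1=0x66
[3] flags=1000 VC?T → r2=0x1b
[4] flags=0010 → (cmp)
[5] flags=0010 EQ?F → skip
[6] flags=0010 VC?T → r0=0x04
[7] flags=0010 LE?F → skip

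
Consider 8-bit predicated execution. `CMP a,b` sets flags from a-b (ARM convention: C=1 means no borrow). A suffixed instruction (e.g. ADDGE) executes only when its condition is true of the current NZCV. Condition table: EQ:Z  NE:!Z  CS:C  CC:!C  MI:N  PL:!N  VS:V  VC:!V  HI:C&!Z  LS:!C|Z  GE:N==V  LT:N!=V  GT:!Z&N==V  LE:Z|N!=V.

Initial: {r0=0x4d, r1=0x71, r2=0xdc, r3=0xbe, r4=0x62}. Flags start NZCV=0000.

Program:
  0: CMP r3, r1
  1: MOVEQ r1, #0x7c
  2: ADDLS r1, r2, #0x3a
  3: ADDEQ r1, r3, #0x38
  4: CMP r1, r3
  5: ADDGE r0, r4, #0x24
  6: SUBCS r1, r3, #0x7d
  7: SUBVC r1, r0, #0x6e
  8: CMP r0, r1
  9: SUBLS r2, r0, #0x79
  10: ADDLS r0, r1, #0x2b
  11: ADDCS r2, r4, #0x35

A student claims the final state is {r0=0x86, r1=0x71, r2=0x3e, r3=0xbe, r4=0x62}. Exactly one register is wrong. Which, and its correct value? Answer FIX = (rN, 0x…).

FIX = (r2, 0x97)

0: ✓ CMP  NZCV=0011
1: · MOVEQ
2: · ADDLS
3: · ADDEQ
4: ✓ CMP  NZCV=1001
5: ✓ ADDGE  r0←0x86
6: · SUBCS
7: · SUBVC
8: ✓ CMP  NZCV=0011
9: · SUBLS
10: · ADDLS
11: ✓ ADDCS  r2←0x97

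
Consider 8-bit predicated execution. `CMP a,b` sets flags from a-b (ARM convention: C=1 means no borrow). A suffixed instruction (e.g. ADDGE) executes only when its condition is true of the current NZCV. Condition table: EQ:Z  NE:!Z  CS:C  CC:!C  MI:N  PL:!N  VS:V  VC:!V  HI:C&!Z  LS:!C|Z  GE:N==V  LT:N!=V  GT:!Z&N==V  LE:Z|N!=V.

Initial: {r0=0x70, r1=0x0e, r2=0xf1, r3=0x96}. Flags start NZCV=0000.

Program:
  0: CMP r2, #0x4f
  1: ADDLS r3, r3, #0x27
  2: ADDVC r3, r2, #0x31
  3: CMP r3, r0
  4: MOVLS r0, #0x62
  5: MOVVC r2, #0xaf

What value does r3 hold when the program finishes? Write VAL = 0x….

[0] flags=1010 → (cmp)
[1] flags=1010 LS?F → skip
[2] flags=1010 VC?T → r3=0x22
[3] flags=1000 → (cmp)
[4] flags=1000 LS?T → r0=0x62
[5] flags=1000 VC?T → r2=0xaf

VAL = 0x22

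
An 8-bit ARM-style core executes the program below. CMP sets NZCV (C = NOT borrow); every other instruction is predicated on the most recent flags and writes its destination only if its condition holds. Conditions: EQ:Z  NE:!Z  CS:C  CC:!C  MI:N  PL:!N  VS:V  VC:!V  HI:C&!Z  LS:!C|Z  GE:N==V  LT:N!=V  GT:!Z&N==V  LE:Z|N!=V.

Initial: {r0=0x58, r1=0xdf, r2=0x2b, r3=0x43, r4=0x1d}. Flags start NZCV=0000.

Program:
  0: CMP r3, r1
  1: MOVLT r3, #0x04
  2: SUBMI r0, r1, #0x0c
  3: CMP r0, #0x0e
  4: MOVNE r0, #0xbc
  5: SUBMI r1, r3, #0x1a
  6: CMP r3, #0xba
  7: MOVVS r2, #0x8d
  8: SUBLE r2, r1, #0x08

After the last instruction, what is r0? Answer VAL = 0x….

[0] flags=0000 → (cmp)
[1] flags=0000 LT?F → skip
[2] flags=0000 MI?F → skip
[3] flags=0010 → (cmp)
[4] flags=0010 NE?T → r0=0xbc
[5] flags=0010 MI?F → skip
[6] flags=1001 → (cmp)
[7] flags=1001 VS?T → r2=0x8d
[8] flags=1001 LE?F → skip

VAL = 0xbc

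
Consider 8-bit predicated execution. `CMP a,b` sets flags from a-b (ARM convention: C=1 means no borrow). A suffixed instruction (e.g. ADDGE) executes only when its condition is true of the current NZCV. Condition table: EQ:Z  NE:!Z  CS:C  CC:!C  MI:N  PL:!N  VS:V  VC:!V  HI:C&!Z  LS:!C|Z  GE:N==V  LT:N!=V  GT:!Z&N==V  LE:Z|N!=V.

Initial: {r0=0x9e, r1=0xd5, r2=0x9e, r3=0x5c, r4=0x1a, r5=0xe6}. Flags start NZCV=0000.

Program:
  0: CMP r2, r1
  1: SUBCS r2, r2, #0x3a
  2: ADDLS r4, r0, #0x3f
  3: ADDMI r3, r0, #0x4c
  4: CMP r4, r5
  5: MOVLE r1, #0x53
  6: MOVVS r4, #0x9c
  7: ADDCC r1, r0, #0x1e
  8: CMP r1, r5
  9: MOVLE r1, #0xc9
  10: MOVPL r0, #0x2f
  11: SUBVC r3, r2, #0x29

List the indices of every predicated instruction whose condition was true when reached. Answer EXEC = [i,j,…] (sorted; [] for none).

[0] flags=1000 → (cmp)
[1] flags=1000 CS?F → skip
[2] flags=1000 LS?T → r4=0xdd
[3] flags=1000 MI?T → r3=0xea
[4] flags=1000 → (cmp)
[5] flags=1000 LE?T → r1=0x53
[6] flags=1000 VS?F → skip
[7] flags=1000 CC?T → r1=0xbc
[8] flags=1000 → (cmp)
[9] flags=1000 LE?T → r1=0xc9
[10] flags=1000 PL?F → skip
[11] flags=1000 VC?T → r3=0x75

EXEC = [2,3,5,7,9,11]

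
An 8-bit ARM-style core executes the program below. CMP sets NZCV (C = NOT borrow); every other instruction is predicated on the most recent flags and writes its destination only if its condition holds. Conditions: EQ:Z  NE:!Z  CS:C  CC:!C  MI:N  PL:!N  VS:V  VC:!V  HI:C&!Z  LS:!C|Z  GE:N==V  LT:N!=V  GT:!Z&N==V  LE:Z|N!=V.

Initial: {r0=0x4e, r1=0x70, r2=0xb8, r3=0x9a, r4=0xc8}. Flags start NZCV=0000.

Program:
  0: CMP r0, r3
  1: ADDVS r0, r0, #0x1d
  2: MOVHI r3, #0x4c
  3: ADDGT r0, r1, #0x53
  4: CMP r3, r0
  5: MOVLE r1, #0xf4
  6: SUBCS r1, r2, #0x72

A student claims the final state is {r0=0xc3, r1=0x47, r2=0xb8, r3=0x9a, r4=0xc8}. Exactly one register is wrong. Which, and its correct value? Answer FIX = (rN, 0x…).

[0] flags=1001 → (cmp)
[1] flags=1001 VS?T → r0=0x6b
[2] flags=1001 HI?F → skip
[3] flags=1001 GT?T → r0=0xc3
[4] flags=1000 → (cmp)
[5] flags=1000 LE?T → r1=0xf4
[6] flags=1000 CS?F → skip

FIX = (r1, 0xf4)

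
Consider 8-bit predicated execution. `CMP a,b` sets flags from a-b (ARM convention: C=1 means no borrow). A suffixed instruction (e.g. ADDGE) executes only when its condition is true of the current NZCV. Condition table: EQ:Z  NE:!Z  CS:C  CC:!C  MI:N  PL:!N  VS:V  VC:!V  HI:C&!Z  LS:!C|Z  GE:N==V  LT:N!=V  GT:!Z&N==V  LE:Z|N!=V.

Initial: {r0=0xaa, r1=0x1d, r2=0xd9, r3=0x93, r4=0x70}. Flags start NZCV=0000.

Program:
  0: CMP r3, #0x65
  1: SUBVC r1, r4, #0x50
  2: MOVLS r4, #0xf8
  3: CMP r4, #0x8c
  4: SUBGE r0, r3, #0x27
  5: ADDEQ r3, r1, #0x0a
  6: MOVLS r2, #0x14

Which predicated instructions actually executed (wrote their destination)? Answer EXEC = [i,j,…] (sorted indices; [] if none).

EXEC = [4,6]

[0] flags=0011 → (cmp)
[1] flags=0011 VC?F → skip
[2] flags=0011 LS?F → skip
[3] flags=1001 → (cmp)
[4] flags=1001 GE?T → r0=0x6c
[5] flags=1001 EQ?F → skip
[6] flags=1001 LS?T → r2=0x14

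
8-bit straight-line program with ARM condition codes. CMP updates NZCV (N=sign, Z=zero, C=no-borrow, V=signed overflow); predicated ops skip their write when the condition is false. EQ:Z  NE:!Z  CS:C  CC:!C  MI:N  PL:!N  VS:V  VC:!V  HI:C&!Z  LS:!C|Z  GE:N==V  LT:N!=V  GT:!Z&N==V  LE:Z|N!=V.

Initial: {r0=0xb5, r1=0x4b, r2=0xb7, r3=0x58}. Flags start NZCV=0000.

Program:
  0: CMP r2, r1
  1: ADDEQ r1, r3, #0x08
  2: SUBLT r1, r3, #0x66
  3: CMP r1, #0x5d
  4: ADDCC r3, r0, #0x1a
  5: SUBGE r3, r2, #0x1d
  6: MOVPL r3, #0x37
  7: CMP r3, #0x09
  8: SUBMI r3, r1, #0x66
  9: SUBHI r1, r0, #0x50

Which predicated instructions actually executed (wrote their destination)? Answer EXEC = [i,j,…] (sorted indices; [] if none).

[0] flags=0011 → (cmp)
[1] flags=0011 EQ?F → skip
[2] flags=0011 LT?T → r1=0xf2
[3] flags=1010 → (cmp)
[4] flags=1010 CC?F → skip
[5] flags=1010 GE?F → skip
[6] flags=1010 PL?F → skip
[7] flags=0010 → (cmp)
[8] flags=0010 MI?F → skip
[9] flags=0010 HI?T → r1=0x65

EXEC = [2,9]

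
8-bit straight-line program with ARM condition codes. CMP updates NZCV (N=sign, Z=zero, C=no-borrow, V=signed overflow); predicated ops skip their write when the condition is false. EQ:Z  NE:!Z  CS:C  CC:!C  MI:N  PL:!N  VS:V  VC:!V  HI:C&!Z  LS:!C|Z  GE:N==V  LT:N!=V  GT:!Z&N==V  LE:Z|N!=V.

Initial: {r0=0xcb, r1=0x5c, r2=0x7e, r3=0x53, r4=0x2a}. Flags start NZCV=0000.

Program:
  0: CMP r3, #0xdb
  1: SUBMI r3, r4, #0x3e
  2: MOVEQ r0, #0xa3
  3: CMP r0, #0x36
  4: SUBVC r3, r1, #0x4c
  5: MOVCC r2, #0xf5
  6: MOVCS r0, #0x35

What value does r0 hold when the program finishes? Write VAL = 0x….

[0] flags=0000 → (cmp)
[1] flags=0000 MI?F → skip
[2] flags=0000 EQ?F → skip
[3] flags=1010 → (cmp)
[4] flags=1010 VC?T → r3=0x10
[5] flags=1010 CC?F → skip
[6] flags=1010 CS?T → r0=0x35

VAL = 0x35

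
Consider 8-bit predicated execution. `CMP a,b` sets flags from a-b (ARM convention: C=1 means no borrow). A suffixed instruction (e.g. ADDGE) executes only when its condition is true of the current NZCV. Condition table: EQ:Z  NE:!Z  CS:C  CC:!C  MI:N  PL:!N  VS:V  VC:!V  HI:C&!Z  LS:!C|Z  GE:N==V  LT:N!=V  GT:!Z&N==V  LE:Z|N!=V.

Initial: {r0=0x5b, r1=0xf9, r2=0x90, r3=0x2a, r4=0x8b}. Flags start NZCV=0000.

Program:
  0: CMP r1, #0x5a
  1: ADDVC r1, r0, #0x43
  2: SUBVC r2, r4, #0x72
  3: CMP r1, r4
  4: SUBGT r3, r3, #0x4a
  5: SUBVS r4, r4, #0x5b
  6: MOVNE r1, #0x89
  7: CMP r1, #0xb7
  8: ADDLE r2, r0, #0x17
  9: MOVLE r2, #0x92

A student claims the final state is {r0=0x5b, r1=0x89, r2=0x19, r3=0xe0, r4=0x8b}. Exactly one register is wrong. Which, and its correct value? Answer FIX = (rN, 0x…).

FIX = (r2, 0x92)

[0] flags=1010 → (cmp)
[1] flags=1010 VC?T → r1=0x9e
[2] flags=1010 VC?T → r2=0x19
[3] flags=0010 → (cmp)
[4] flags=0010 GT?T → r3=0xe0
[5] flags=0010 VS?F → skip
[6] flags=0010 NE?T → r1=0x89
[7] flags=1000 → (cmp)
[8] flags=1000 LE?T → r2=0x72
[9] flags=1000 LE?T → r2=0x92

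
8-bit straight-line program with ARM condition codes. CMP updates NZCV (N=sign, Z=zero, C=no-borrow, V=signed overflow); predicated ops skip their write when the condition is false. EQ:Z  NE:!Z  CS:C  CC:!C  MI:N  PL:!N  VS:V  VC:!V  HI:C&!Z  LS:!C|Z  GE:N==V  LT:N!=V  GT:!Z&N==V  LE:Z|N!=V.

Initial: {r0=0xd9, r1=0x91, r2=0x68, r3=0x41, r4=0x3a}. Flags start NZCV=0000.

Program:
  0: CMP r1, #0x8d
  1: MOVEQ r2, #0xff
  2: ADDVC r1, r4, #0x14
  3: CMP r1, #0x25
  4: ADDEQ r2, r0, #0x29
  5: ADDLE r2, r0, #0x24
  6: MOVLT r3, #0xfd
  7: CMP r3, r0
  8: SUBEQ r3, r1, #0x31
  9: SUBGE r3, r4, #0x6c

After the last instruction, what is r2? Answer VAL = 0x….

VAL = 0x68

0: ✓ CMP  NZCV=0010
1: · MOVEQ
2: ✓ ADDVC  r1←0x4e
3: ✓ CMP  NZCV=0010
4: · ADDEQ
5: · ADDLE
6: · MOVLT
7: ✓ CMP  NZCV=0000
8: · SUBEQ
9: ✓ SUBGE  r3←0xce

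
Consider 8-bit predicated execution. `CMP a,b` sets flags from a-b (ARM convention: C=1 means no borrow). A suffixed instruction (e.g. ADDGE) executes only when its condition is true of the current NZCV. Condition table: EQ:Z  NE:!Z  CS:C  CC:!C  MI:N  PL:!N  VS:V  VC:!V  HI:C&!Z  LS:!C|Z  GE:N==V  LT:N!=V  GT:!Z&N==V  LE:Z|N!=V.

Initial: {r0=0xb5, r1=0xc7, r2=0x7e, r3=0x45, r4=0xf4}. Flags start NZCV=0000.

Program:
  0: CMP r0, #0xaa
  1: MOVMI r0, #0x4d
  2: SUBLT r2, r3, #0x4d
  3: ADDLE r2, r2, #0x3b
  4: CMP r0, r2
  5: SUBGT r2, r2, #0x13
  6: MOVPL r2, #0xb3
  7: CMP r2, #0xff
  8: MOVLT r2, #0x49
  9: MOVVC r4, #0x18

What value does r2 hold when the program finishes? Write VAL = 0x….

VAL = 0x49

0: ✓ CMP  NZCV=0010
1: · MOVMI
2: · SUBLT
3: · ADDLE
4: ✓ CMP  NZCV=0011
5: · SUBGT
6: ✓ MOVPL  r2←0xb3
7: ✓ CMP  NZCV=1000
8: ✓ MOVLT  r2←0x49
9: ✓ MOVVC  r4←0x18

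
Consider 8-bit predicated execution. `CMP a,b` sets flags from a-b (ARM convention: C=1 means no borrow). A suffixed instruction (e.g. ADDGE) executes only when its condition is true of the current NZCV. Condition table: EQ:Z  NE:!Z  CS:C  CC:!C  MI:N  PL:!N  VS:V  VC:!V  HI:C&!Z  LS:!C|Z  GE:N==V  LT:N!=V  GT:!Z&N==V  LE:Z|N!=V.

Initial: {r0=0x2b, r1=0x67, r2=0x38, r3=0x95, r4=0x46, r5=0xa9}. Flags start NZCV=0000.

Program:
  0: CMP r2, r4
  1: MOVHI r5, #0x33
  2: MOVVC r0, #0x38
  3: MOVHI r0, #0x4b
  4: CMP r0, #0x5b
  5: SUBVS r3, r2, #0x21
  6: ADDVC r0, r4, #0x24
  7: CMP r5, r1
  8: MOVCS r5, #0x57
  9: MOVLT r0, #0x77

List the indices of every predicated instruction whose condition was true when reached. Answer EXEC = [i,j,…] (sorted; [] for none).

0: ✓ CMP  NZCV=1000
1: · MOVHI
2: ✓ MOVVC  r0←0x38
3: · MOVHI
4: ✓ CMP  NZCV=1000
5: · SUBVS
6: ✓ ADDVC  r0←0x6a
7: ✓ CMP  NZCV=0011
8: ✓ MOVCS  r5←0x57
9: ✓ MOVLT  r0←0x77

EXEC = [2,6,8,9]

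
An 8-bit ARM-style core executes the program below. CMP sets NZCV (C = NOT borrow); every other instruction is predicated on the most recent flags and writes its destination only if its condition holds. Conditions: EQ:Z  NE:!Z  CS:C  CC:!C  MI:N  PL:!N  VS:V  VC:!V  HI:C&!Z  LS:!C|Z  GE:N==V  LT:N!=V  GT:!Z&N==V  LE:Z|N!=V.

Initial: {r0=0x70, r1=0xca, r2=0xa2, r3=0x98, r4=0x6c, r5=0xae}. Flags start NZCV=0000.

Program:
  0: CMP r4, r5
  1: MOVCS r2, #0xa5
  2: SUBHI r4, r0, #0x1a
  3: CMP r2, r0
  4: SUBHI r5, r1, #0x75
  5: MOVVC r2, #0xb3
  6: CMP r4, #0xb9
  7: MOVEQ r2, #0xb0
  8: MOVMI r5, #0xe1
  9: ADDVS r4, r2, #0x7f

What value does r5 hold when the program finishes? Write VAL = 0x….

0: ✓ CMP  NZCV=1001
1: · MOVCS
2: · SUBHI
3: ✓ CMP  NZCV=0011
4: ✓ SUBHI  r5←0x55
5: · MOVVC
6: ✓ CMP  NZCV=1001
7: · MOVEQ
8: ✓ MOVMI  r5←0xe1
9: ✓ ADDVS  r4←0x21

VAL = 0xe1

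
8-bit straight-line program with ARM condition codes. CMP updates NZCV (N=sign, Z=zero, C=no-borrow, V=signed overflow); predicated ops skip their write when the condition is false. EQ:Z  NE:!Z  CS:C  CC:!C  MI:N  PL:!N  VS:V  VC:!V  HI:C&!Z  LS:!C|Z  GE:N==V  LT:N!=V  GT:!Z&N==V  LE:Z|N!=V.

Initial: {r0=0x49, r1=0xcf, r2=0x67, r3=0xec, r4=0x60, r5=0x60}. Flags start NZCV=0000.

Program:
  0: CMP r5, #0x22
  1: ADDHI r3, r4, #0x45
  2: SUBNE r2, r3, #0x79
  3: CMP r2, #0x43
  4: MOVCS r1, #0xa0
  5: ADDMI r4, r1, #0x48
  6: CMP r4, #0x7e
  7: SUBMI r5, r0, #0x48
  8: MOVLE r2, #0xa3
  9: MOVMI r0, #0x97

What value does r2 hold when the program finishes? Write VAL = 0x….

0: ✓ CMP  NZCV=0010
1: ✓ ADDHI  r3←0xa5
2: ✓ SUBNE  r2←0x2c
3: ✓ CMP  NZCV=1000
4: · MOVCS
5: ✓ ADDMI  r4←0x17
6: ✓ CMP  NZCV=1000
7: ✓ SUBMI  r5←0x01
8: ✓ MOVLE  r2←0xa3
9: ✓ MOVMI  r0←0x97

VAL = 0xa3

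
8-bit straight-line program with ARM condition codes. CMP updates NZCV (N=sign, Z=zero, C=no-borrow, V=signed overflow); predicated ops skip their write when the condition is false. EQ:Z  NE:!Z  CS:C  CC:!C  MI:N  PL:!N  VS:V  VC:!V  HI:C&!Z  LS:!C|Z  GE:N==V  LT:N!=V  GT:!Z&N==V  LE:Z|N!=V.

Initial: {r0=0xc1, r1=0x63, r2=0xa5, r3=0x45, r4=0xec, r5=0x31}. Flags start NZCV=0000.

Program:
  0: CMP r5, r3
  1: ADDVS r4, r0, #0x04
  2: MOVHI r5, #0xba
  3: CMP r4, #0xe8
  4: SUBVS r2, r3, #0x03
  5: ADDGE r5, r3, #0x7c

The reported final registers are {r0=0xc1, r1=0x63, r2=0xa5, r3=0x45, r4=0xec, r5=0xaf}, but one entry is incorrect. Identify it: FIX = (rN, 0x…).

FIX = (r5, 0xc1)

0: ✓ CMP  NZCV=1000
1: · ADDVS
2: · MOVHI
3: ✓ CMP  NZCV=0010
4: · SUBVS
5: ✓ ADDGE  r5←0xc1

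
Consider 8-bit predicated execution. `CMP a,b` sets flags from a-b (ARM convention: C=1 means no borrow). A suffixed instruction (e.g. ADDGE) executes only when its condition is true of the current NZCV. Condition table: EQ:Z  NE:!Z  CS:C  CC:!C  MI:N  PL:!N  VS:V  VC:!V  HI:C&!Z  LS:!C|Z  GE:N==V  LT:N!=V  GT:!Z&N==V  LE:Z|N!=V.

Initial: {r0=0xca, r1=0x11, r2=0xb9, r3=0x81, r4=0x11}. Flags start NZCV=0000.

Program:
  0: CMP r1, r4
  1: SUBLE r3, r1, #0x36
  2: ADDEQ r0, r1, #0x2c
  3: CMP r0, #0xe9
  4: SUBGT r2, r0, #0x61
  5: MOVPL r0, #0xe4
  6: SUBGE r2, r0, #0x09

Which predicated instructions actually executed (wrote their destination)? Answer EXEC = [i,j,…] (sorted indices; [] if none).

[0] flags=0110 → (cmp)
[1] flags=0110 LE?T → r3=0xdb
[2] flags=0110 EQ?T → r0=0x3d
[3] flags=0000 → (cmp)
[4] flags=0000 GT?T → r2=0xdc
[5] flags=0000 PL?T → r0=0xe4
[6] flags=0000 GE?T → r2=0xdb

EXEC = [1,2,4,5,6]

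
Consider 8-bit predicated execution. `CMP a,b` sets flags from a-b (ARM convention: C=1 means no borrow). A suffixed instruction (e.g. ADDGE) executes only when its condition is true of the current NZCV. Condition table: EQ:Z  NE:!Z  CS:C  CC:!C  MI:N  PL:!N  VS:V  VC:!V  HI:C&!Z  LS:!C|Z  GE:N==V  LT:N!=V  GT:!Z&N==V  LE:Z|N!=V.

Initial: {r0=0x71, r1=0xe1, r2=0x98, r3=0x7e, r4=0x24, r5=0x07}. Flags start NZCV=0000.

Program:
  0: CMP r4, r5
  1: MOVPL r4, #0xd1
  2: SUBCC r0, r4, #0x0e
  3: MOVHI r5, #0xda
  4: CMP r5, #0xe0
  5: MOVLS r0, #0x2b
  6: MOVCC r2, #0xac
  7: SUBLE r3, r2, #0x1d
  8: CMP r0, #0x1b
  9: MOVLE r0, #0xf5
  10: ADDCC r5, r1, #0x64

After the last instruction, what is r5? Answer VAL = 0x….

[0] flags=0010 → (cmp)
[1] flags=0010 PL?T → r4=0xd1
[2] flags=0010 CC?F → skip
[3] flags=0010 HI?T → r5=0xda
[4] flags=1000 → (cmp)
[5] flags=1000 LS?T → r0=0x2b
[6] flags=1000 CC?T → r2=0xac
[7] flags=1000 LE?T → r3=0x8f
[8] flags=0010 → (cmp)
[9] flags=0010 LE?F → skip
[10] flags=0010 CC?F → skip

VAL = 0xda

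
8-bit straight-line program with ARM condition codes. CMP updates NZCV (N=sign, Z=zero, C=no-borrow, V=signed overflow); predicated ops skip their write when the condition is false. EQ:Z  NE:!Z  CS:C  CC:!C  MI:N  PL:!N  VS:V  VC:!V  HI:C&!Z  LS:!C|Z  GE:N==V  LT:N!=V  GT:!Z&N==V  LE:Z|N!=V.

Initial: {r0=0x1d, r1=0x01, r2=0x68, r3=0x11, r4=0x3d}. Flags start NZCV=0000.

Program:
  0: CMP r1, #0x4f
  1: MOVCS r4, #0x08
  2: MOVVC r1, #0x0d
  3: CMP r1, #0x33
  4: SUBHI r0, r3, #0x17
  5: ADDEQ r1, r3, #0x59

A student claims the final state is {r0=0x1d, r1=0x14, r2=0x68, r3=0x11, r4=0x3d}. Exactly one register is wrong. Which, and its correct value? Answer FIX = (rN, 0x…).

FIX = (r1, 0x0d)

0: ✓ CMP  NZCV=1000
1: · MOVCS
2: ✓ MOVVC  r1←0x0d
3: ✓ CMP  NZCV=1000
4: · SUBHI
5: · ADDEQ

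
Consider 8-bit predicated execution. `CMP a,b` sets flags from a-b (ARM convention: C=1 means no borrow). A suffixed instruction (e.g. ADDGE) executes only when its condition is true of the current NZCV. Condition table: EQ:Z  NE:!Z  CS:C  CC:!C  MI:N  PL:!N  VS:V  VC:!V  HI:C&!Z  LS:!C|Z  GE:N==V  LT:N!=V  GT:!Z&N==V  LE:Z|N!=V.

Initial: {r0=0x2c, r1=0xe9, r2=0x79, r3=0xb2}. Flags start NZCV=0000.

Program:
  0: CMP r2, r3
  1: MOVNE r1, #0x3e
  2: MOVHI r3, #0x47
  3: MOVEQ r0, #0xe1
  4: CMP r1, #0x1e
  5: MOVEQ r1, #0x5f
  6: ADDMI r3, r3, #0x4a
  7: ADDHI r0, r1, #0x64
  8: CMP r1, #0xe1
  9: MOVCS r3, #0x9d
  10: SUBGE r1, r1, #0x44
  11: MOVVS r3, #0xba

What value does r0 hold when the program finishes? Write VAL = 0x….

0: ✓ CMP  NZCV=1001
1: ✓ MOVNE  r1←0x3e
2: · MOVHI
3: · MOVEQ
4: ✓ CMP  NZCV=0010
5: · MOVEQ
6: · ADDMI
7: ✓ ADDHI  r0←0xa2
8: ✓ CMP  NZCV=0000
9: · MOVCS
10: ✓ SUBGE  r1←0xfa
11: · MOVVS

VAL = 0xa2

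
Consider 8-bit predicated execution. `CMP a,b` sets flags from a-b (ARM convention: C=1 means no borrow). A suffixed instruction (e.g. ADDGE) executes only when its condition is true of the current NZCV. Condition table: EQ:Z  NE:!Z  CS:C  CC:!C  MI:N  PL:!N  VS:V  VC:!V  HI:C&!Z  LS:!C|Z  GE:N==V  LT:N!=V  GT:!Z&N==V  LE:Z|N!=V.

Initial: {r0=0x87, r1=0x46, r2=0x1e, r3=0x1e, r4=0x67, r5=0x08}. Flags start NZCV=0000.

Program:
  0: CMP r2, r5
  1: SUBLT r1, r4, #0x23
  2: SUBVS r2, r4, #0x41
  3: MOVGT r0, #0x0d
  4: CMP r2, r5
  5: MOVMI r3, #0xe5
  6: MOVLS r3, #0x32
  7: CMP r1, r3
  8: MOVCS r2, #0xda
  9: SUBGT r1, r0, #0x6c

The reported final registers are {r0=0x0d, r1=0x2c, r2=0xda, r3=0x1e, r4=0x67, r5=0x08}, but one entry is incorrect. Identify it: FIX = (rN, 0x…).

0: ✓ CMP  NZCV=0010
1: · SUBLT
2: · SUBVS
3: ✓ MOVGT  r0←0x0d
4: ✓ CMP  NZCV=0010
5: · MOVMI
6: · MOVLS
7: ✓ CMP  NZCV=0010
8: ✓ MOVCS  r2←0xda
9: ✓ SUBGT  r1←0xa1

FIX = (r1, 0xa1)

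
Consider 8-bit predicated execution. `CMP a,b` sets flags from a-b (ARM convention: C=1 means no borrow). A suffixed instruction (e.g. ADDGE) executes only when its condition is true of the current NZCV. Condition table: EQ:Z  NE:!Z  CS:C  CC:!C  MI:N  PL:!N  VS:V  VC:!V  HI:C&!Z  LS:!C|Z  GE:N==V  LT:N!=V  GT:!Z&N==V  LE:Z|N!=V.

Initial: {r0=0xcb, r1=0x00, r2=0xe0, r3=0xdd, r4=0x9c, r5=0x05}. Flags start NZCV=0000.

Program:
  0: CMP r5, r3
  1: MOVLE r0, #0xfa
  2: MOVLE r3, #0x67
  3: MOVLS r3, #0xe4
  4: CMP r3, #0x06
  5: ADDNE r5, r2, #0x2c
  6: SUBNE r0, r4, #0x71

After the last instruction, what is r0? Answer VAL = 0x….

0: ✓ CMP  NZCV=0000
1: · MOVLE
2: · MOVLE
3: ✓ MOVLS  r3←0xe4
4: ✓ CMP  NZCV=1010
5: ✓ ADDNE  r5←0x0c
6: ✓ SUBNE  r0←0x2b

VAL = 0x2b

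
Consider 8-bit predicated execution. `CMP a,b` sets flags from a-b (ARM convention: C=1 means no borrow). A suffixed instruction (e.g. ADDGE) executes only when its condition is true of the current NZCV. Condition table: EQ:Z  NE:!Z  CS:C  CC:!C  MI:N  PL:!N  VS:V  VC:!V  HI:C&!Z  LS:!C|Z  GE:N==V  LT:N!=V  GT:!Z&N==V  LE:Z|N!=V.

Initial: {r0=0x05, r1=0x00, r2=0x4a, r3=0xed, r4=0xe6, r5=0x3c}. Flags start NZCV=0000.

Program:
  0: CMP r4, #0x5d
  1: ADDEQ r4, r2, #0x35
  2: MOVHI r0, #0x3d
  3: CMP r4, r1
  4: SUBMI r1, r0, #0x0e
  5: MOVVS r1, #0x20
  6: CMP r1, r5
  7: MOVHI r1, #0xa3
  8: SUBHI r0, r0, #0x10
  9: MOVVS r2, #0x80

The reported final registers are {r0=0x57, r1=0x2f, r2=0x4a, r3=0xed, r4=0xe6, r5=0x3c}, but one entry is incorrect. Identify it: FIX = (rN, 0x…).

FIX = (r0, 0x3d)

[0] flags=1010 → (cmp)
[1] flags=1010 EQ?F → skip
[2] flags=1010 HI?T → r0=0x3d
[3] flags=1010 → (cmp)
[4] flags=1010 MI?T → r1=0x2f
[5] flags=1010 VS?F → skip
[6] flags=1000 → (cmp)
[7] flags=1000 HI?F → skip
[8] flags=1000 HI?F → skip
[9] flags=1000 VS?F → skip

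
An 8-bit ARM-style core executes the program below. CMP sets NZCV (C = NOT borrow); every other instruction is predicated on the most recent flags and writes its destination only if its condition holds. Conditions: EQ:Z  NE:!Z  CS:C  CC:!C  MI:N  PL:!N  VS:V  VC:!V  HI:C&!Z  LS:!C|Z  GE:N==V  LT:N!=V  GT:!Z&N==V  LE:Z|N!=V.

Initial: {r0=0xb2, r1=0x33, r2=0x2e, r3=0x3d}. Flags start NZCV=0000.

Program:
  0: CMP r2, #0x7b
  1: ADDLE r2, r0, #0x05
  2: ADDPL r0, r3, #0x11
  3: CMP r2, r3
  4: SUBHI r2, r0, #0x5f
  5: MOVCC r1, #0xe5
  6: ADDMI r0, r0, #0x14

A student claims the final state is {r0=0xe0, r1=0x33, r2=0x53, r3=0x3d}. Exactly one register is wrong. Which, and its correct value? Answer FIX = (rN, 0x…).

0: ✓ CMP  NZCV=1000
1: ✓ ADDLE  r2←0xb7
2: · ADDPL
3: ✓ CMP  NZCV=0011
4: ✓ SUBHI  r2←0x53
5: · MOVCC
6: · ADDMI

FIX = (r0, 0xb2)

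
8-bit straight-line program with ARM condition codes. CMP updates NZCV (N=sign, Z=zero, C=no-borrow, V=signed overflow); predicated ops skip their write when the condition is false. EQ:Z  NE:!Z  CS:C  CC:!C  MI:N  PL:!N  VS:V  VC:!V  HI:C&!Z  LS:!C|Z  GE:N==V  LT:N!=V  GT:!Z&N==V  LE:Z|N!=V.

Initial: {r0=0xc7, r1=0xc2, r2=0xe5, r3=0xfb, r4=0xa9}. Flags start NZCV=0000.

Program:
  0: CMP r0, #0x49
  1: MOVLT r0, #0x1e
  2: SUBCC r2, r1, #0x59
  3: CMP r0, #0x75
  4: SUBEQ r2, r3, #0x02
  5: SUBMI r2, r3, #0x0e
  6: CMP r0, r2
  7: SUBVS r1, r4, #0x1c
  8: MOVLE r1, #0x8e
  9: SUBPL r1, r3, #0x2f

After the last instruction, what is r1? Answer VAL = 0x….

VAL = 0xcc

[0] flags=0011 → (cmp)
[1] flags=0011 LT?T → r0=0x1e
[2] flags=0011 CC?F → skip
[3] flags=1000 → (cmp)
[4] flags=1000 EQ?F → skip
[5] flags=1000 MI?T → r2=0xed
[6] flags=0000 → (cmp)
[7] flags=0000 VS?F → skip
[8] flags=0000 LE?F → skip
[9] flags=0000 PL?T → r1=0xcc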